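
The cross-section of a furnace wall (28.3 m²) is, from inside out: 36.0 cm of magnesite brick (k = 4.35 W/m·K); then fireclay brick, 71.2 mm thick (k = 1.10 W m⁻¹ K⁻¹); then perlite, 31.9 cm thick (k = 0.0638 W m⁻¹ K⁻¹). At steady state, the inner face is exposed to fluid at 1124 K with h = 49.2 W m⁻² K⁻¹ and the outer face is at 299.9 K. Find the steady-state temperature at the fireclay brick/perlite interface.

T = 1097 K

Resistance network (inner→outer):
  R_conv,in = 1/(hA) = 1/(49.2·28.3) = 7.182×10^-4 K/W
  R_magnesite brick = L/(kA) = 0.360/(4.35·28.3) = 0.002924 K/W
  R_fireclay brick = L/(kA) = 0.0712/(1.10·28.3) = 0.002287 K/W
  R_perlite = L/(kA) = 0.319/(0.0638·28.3) = 0.1767 K/W
ΣR = 7.182×10^-4 + 0.002924 + 0.002287 + 0.1767 = 0.1826 K/W
Q = ΔT/ΣR = (1124 K − 299.9 K)/0.1826 = 4513 W
From the inner boundary to the fireclay brick/perlite interface, ΣR_partial = 0.005929 K/W.
T_interface = T_in − Q·ΣR_partial = 1124 K − (4513)(0.005929) = 1097 K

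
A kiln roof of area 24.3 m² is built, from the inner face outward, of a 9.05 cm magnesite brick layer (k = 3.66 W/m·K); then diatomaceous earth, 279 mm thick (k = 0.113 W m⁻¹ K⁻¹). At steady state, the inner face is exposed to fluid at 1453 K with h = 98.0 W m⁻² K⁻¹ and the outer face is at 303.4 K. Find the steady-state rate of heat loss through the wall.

Q = 11.2 kW

Treat each layer as a resistance in series:
  R_conv,in = 1/(hA) = 1/(98.0·24.3) = 4.199×10^-4 K/W
  R_magnesite brick = L/(kA) = 0.0905/(3.66·24.3) = 0.001018 K/W
  R_diatomaceous earth = L/(kA) = 0.279/(0.113·24.3) = 0.1016 K/W
ΣR = 4.199×10^-4 + 0.001018 + 0.1016 = 0.1030 K/W
Q = ΔT/ΣR = (1453 K − 303.4 K)/0.1030 = 11200 W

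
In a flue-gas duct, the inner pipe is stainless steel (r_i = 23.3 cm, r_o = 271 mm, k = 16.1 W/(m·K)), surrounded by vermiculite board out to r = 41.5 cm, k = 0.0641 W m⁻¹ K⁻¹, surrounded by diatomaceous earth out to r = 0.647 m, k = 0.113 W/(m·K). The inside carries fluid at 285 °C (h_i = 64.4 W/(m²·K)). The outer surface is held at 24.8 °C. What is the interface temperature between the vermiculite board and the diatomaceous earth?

T = 121 °C

Treat each layer as a resistance in series:
  R'_conv,in = 1/(2πr h) = 1/(2π·0.233·64.4) = 0.01061 m·K/W
  R'_stainless steel = ln(0.271/0.233)/(2πk) = 0.1511/(2π·16.1) = 0.001493 m·K/W
  R'_vermiculite board = ln(0.415/0.271)/(2πk) = 0.4262/(2π·0.0641) = 1.058 m·K/W
  R'_diatomaceous earth = ln(0.647/0.415)/(2πk) = 0.4441/(2π·0.113) = 0.6254 m·K/W
ΣR = 0.01061 + 0.001493 + 1.058 + 0.6254 = 1.696 m·K/W
Q' = ΔT/ΣR = (285 °C − 24.8 °C)/1.696 = 153.4 W/m
From the inner boundary to the vermiculite board/diatomaceous earth interface, ΣR_partial = 1.070 m·K/W.
T_interface = T_in − Q'·ΣR_partial = 285 °C − (153.4)(1.070) = 121 °C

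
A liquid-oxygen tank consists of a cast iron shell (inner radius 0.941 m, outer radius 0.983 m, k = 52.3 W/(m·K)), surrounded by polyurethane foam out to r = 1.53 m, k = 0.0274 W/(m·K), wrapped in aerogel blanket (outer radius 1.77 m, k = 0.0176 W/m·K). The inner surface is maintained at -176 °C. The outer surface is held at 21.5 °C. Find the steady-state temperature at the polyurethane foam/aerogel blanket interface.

Treat each layer as a resistance in series:
  R_cast iron = (1/0.941 − 1/0.983)/(4πk) = 0.04541/(4π·52.3) = 6.909×10^-5 K/W
  R_polyurethane foam = (1/0.983 − 1/1.53)/(4πk) = 0.3637/(4π·0.0274) = 1.056 K/W
  R_aerogel blanket = (1/1.53 − 1/1.77)/(4πk) = 0.08862/(4π·0.0176) = 0.4007 K/W
ΣR = 6.909×10^-5 + 1.056 + 0.4007 = 1.457 K/W
Q = ΔT/ΣR = (-176 °C − 21.5 °C)/1.457 = -135.6 W
From the inner boundary to the polyurethane foam/aerogel blanket interface, ΣR_partial = 1.056 K/W.
T_interface = T_in − Q·ΣR_partial = -176 °C − (-135.6)(1.056) = -32.8 °C

T = -32.8 °C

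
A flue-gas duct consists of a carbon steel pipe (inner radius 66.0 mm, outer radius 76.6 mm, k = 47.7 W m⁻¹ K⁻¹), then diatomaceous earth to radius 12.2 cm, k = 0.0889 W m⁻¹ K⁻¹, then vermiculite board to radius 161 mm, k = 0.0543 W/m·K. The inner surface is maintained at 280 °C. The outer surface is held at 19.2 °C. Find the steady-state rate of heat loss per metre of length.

Treat each layer as a resistance in series:
  R'_carbon steel = ln(0.0766/0.0660)/(2πk) = 0.1489/(2π·47.7) = 4.970×10^-4 m·K/W
  R'_diatomaceous earth = ln(0.122/0.0766)/(2πk) = 0.4654/(2π·0.0889) = 0.8332 m·K/W
  R'_vermiculite board = ln(0.161/0.122)/(2πk) = 0.2774/(2π·0.0543) = 0.8130 m·K/W
ΣR = 4.970×10^-4 + 0.8332 + 0.8130 = 1.647 m·K/W
Q' = ΔT/ΣR = (280 °C − 19.2 °C)/1.647 = 158 W/m

Q' = 158 W/m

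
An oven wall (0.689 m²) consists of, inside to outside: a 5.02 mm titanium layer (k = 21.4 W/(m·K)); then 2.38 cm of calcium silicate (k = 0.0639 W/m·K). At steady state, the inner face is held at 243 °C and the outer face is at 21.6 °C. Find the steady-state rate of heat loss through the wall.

Resistance network (inner→outer):
  R_titanium = L/(kA) = 0.00502/(21.4·0.689) = 3.405×10^-4 K/W
  R_calcium silicate = L/(kA) = 0.0238/(0.0639·0.689) = 0.5406 K/W
ΣR = 3.405×10^-4 + 0.5406 = 0.5409 K/W
Q = ΔT/ΣR = (243 °C − 21.6 °C)/0.5409 = 409 W

Q = 409 W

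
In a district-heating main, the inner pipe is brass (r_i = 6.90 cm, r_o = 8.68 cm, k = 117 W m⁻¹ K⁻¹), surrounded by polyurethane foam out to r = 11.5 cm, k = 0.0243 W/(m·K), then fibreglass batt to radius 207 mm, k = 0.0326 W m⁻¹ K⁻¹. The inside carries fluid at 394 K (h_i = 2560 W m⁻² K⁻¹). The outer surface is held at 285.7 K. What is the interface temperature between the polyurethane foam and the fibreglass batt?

Resistance network (inner→outer):
  R'_conv,in = 1/(2πr h) = 1/(2π·0.0690·2560) = 9.010×10^-4 m·K/W
  R'_brass = ln(0.0868/0.0690)/(2πk) = 0.2295/(2π·117) = 3.122×10^-4 m·K/W
  R'_polyurethane foam = ln(0.115/0.0868)/(2πk) = 0.2813/(2π·0.0243) = 1.843 m·K/W
  R'_fibreglass batt = ln(0.207/0.115)/(2πk) = 0.5878/(2π·0.0326) = 2.870 m·K/W
ΣR = 9.010×10^-4 + 3.122×10^-4 + 1.843 + 2.870 = 4.714 m·K/W
Q' = ΔT/ΣR = (394 K − 285.7 K)/4.714 = 22.97 W/m
From the inner boundary to the polyurethane foam/fibreglass batt interface, ΣR_partial = 1.844 m·K/W.
T_interface = T_in − Q'·ΣR_partial = 394 K − (22.97)(1.844) = 351.6 K

T = 351.6 K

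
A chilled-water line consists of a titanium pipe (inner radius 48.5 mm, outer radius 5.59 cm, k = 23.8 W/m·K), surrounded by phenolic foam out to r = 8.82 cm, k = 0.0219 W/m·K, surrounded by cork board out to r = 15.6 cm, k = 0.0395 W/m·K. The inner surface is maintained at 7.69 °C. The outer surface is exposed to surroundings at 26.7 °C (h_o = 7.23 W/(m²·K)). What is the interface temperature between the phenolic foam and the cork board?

T = 18.6 °C

Treat each layer as a resistance in series:
  R'_titanium = ln(0.0559/0.0485)/(2πk) = 0.1420/(2π·23.8) = 9.496×10^-4 m·K/W
  R'_phenolic foam = ln(0.0882/0.0559)/(2πk) = 0.4560/(2π·0.0219) = 3.314 m·K/W
  R'_cork board = ln(0.156/0.0882)/(2πk) = 0.5702/(2π·0.0395) = 2.298 m·K/W
  R'_conv,out = 1/(2πr h) = 1/(2π·0.156·7.23) = 0.1411 m·K/W
ΣR = 9.496×10^-4 + 3.314 + 2.298 + 0.1411 = 5.754 m·K/W
Q' = ΔT/ΣR = (7.69 °C − 26.7 °C)/5.754 = -3.304 W/m
From the inner boundary to the phenolic foam/cork board interface, ΣR_partial = 3.315 m·K/W.
T_interface = T_in − Q'·ΣR_partial = 7.69 °C − (-3.304)(3.315) = 18.6 °C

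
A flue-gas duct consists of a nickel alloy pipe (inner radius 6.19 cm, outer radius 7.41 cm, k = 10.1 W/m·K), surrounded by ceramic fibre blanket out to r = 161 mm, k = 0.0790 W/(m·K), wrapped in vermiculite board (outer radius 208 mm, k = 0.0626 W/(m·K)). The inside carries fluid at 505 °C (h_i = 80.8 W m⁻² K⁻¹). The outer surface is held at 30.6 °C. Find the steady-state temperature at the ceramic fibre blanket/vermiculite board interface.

Resistance network (inner→outer):
  R'_conv,in = 1/(2πr h) = 1/(2π·0.0619·80.8) = 0.03182 m·K/W
  R'_nickel alloy = ln(0.0741/0.0619)/(2πk) = 0.1799/(2π·10.1) = 0.002835 m·K/W
  R'_ceramic fibre blanket = ln(0.161/0.0741)/(2πk) = 0.7760/(2π·0.0790) = 1.563 m·K/W
  R'_vermiculite board = ln(0.208/0.161)/(2πk) = 0.2561/(2π·0.0626) = 0.6512 m·K/W
ΣR = 0.03182 + 0.002835 + 1.563 + 0.6512 = 2.249 m·K/W
Q' = ΔT/ΣR = (505 °C − 30.6 °C)/2.249 = 210.9 W/m
From the inner boundary to the ceramic fibre blanket/vermiculite board interface, ΣR_partial = 1.598 m·K/W.
T_interface = T_in − Q'·ΣR_partial = 505 °C − (210.9)(1.598) = 168 °C

T = 168 °C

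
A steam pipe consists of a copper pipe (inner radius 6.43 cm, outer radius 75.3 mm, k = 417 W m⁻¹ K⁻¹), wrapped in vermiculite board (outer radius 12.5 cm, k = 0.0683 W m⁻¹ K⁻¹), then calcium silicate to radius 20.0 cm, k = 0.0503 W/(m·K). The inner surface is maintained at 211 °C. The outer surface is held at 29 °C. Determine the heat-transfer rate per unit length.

Resistance network (inner→outer):
  R'_copper = ln(0.0753/0.0643)/(2πk) = 0.1579/(2π·417) = 6.027×10^-5 m·K/W
  R'_vermiculite board = ln(0.125/0.0753)/(2πk) = 0.5068/(2π·0.0683) = 1.181 m·K/W
  R'_calcium silicate = ln(0.200/0.125)/(2πk) = 0.4700/(2π·0.0503) = 1.487 m·K/W
ΣR = 6.027×10^-5 + 1.181 + 1.487 = 2.668 m·K/W
Q' = ΔT/ΣR = (211 °C − 29 °C)/2.668 = 68.2 W/m

Q' = 68.2 W/m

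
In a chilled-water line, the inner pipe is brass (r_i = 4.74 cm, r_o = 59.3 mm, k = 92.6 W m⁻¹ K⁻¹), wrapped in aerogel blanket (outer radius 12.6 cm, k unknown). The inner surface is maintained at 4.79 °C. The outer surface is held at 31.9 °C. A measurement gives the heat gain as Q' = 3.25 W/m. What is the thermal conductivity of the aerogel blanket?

ΣR = ΔT/Q' = |4.79 − 31.9|/3.25 = 8.342 m·K/W
Known resistances:
  R'_brass = ln(0.0593/0.0474)/(2πk) = 0.2240/(2π·92.6) = 3.850×10^-4 m·K/W
R_aerogel blanket = ΣR − ΣR_known = 8.342 − 3.850×10^-4 = 8.342 m·K/W
ln(r₂/r₁)/(2πk) = 8.342 ⇒ k = 0.7537/(2π·8.342) = 0.0144 W/m·K

k = 0.0144 W/m·K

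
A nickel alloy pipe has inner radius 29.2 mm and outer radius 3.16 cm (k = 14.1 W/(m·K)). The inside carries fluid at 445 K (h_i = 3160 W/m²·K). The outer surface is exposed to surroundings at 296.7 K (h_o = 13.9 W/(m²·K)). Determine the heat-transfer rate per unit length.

Series thermal resistances, inner to outer:
  R'_conv,in = 1/(2πr h) = 1/(2π·0.0292·3160) = 0.001725 m·K/W
  R'_nickel alloy = ln(0.0316/0.0292)/(2πk) = 0.07899/(2π·14.1) = 8.916×10^-4 m·K/W
  R'_conv,out = 1/(2πr h) = 1/(2π·0.0316·13.9) = 0.3623 m·K/W
ΣR = 0.001725 + 8.916×10^-4 + 0.3623 = 0.3649 m·K/W
Q' = ΔT/ΣR = (445 K − 296.7 K)/0.3649 = 406 W/m

Q' = 406 W/m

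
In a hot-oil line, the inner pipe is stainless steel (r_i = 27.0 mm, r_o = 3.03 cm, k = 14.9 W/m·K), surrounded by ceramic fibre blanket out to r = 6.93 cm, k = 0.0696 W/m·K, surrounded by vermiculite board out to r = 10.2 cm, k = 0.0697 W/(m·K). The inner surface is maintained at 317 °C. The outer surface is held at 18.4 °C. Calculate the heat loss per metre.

Q' = 108 W/m

Resistance network (inner→outer):
  R'_stainless steel = ln(0.0303/0.0270)/(2πk) = 0.1153/(2π·14.9) = 0.001232 m·K/W
  R'_ceramic fibre blanket = ln(0.0693/0.0303)/(2πk) = 0.8273/(2π·0.0696) = 1.892 m·K/W
  R'_vermiculite board = ln(0.102/0.0693)/(2πk) = 0.3865/(2π·0.0697) = 0.8826 m·K/W
ΣR = 0.001232 + 1.892 + 0.8826 = 2.776 m·K/W
Q' = ΔT/ΣR = (317 °C − 18.4 °C)/2.776 = 108 W/m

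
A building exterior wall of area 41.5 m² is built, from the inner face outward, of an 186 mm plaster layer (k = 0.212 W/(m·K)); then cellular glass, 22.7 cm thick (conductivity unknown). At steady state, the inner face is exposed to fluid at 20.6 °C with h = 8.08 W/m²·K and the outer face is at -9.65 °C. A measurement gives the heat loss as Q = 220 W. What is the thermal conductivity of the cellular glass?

k = 0.0482 W/m·K

ΣR = ΔT/Q = |20.6 − -9.65|/220 = 0.1375 K/W
Known resistances:
  R_conv,in = 1/(hA) = 1/(8.08·41.5) = 0.002982 K/W
  R_plaster = L/(kA) = 0.186/(0.212·41.5) = 0.02114 K/W
R_cellular glass = ΣR − ΣR_known = 0.1375 − 0.02412 = 0.1134 K/W
L/(kA) = 0.1134 ⇒ k = 0.227/(0.1134·41.5) = 0.0482 W/m·K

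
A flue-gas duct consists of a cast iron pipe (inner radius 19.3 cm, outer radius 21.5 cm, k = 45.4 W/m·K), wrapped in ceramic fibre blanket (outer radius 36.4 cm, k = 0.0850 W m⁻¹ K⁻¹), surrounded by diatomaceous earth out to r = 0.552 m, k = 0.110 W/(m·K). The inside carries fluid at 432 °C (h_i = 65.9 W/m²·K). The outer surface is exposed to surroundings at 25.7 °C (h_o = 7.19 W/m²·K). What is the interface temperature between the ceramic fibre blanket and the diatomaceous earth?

Treat each layer as a resistance in series:
  R'_conv,in = 1/(2πr h) = 1/(2π·0.193·65.9) = 0.01251 m·K/W
  R'_cast iron = ln(0.215/0.193)/(2πk) = 0.1079/(2π·45.4) = 3.784×10^-4 m·K/W
  R'_ceramic fibre blanket = ln(0.364/0.215)/(2πk) = 0.5265/(2π·0.0850) = 0.9859 m·K/W
  R'_diatomaceous earth = ln(0.552/0.364)/(2πk) = 0.4164/(2π·0.110) = 0.6025 m·K/W
  R'_conv,out = 1/(2πr h) = 1/(2π·0.552·7.19) = 0.04010 m·K/W
ΣR = 0.01251 + 3.784×10^-4 + 0.9859 + 0.6025 + 0.04010 = 1.641 m·K/W
Q' = ΔT/ΣR = (432 °C − 25.7 °C)/1.641 = 247.6 W/m
From the inner boundary to the ceramic fibre blanket/diatomaceous earth interface, ΣR_partial = 0.9988 m·K/W.
T_interface = T_in − Q'·ΣR_partial = 432 °C − (247.6)(0.9988) = 185 °C

T = 185 °C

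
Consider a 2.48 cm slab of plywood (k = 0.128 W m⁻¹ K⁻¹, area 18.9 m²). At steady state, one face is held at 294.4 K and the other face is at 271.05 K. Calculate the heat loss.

Q = 2280 W

Q = kA·ΔT/L = 0.128 × 18.9 × |294.4 K − 271.05 K| / 0.0248 = 2280 W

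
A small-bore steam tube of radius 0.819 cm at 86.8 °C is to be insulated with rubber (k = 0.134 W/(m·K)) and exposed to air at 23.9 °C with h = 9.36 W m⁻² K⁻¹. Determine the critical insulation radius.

For a cylinder, r_cr = k_ins/h = 0.134/9.36 = 0.0143 m = 1.43 cm

r_cr = 1.43 cm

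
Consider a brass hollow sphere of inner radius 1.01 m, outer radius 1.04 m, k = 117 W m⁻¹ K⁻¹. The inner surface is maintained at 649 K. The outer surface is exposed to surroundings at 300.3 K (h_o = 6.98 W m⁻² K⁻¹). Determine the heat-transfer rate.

Q = 33.0 kW

Resistance network (inner→outer):
  R_brass = (1/1.01 − 1/1.04)/(4πk) = 0.02856/(4π·117) = 1.943×10^-5 K/W
  R_conv,out = 1/(4πr²h) = 1/(4π·1.04²·6.98) = 0.01054 K/W
ΣR = 1.943×10^-5 + 0.01054 = 0.01056 K/W
Q = ΔT/ΣR = (649 K − 300.3 K)/0.01056 = 33000 W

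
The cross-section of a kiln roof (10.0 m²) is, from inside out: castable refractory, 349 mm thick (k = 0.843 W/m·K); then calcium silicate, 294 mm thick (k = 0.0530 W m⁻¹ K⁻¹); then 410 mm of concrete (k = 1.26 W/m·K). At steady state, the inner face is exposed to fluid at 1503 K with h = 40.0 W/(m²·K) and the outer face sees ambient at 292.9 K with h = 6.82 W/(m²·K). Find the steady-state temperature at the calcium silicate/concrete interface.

T = 381 K

Treat each layer as a resistance in series:
  R_conv,in = 1/(hA) = 1/(40.0·10.0) = 0.002500 K/W
  R_castable refractory = L/(kA) = 0.349/(0.843·10.0) = 0.04140 K/W
  R_calcium silicate = L/(kA) = 0.294/(0.0530·10.0) = 0.5547 K/W
  R_concrete = L/(kA) = 0.410/(1.26·10.0) = 0.03254 K/W
  R_conv,out = 1/(hA) = 1/(6.82·10.0) = 0.01466 K/W
ΣR = 0.002500 + 0.04140 + 0.5547 + 0.03254 + 0.01466 = 0.6458 K/W
Q = ΔT/ΣR = (1503 K − 292.9 K)/0.6458 = 1874 W
From the inner boundary to the calcium silicate/concrete interface, ΣR_partial = 0.5986 K/W.
T_interface = T_in − Q·ΣR_partial = 1503 K − (1874)(0.5986) = 381 K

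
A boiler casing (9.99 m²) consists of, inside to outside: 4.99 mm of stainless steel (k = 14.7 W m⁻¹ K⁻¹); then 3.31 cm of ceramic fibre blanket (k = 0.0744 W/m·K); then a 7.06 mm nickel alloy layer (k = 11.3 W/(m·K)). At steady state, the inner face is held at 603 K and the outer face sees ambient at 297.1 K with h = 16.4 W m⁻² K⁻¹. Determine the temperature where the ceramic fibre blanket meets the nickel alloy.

T = 334.3 K

Series thermal resistances, inner to outer:
  R_stainless steel = L/(kA) = 0.00499/(14.7·9.99) = 3.398×10^-5 K/W
  R_ceramic fibre blanket = L/(kA) = 0.0331/(0.0744·9.99) = 0.04453 K/W
  R_nickel alloy = L/(kA) = 0.00706/(11.3·9.99) = 6.254×10^-5 K/W
  R_conv,out = 1/(hA) = 1/(16.4·9.99) = 0.006104 K/W
ΣR = 3.398×10^-5 + 0.04453 + 6.254×10^-5 + 0.006104 = 0.05073 K/W
Q = ΔT/ΣR = (603 K − 297.1 K)/0.05073 = 6030 W
From the inner boundary to the ceramic fibre blanket/nickel alloy interface, ΣR_partial = 0.04456 K/W.
T_interface = T_in − Q·ΣR_partial = 603 K − (6030)(0.04456) = 334.3 K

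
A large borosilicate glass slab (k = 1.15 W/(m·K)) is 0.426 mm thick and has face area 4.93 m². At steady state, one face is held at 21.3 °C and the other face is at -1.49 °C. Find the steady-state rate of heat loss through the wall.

Q = kA·ΔT/L = 1.15 × 4.93 × |21.3 °C − -1.49 °C| / 4.26×10^-4 = 3.03×10^5 W

Q = 3.03×10^5 W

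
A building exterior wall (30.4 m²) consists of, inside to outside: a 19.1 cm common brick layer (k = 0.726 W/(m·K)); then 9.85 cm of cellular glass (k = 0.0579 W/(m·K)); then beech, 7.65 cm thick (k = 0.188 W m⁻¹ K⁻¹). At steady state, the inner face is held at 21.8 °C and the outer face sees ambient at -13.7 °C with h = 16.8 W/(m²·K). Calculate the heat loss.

Q = 444 W

Resistance network (inner→outer):
  R_common brick = L/(kA) = 0.191/(0.726·30.4) = 0.008654 K/W
  R_cellular glass = L/(kA) = 0.0985/(0.0579·30.4) = 0.05596 K/W
  R_beech = L/(kA) = 0.0765/(0.188·30.4) = 0.01339 K/W
  R_conv,out = 1/(hA) = 1/(16.8·30.4) = 0.001958 K/W
ΣR = 0.008654 + 0.05596 + 0.01339 + 0.001958 = 0.07996 K/W
Q = ΔT/ΣR = (21.8 °C − -13.7 °C)/0.07996 = 444 W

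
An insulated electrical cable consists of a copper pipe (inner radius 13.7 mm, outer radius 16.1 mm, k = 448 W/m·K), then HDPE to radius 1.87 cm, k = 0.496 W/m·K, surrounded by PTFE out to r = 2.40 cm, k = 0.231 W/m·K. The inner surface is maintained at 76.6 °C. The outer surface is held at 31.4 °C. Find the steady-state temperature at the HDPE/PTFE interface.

Series thermal resistances, inner to outer:
  R'_copper = ln(0.0161/0.0137)/(2πk) = 0.1614/(2π·448) = 5.735×10^-5 m·K/W
  R'_HDPE = ln(0.0187/0.0161)/(2πk) = 0.1497/(2π·0.496) = 0.04804 m·K/W
  R'_PTFE = ln(0.0240/0.0187)/(2πk) = 0.2495/(2π·0.231) = 0.1719 m·K/W
ΣR = 5.735×10^-5 + 0.04804 + 0.1719 = 0.2200 m·K/W
Q' = ΔT/ΣR = (76.6 °C − 31.4 °C)/0.2200 = 205.5 W/m
From the inner boundary to the HDPE/PTFE interface, ΣR_partial = 0.04810 m·K/W.
T_interface = T_in − Q'·ΣR_partial = 76.6 °C − (205.5)(0.04810) = 66.7 °C

T = 66.7 °C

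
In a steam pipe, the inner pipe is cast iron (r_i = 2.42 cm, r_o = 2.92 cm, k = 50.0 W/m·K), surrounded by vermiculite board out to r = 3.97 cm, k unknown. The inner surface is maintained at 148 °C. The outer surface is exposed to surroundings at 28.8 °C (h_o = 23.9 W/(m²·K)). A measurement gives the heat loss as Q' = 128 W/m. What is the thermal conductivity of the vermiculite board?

k = 0.0641 W/m·K

ΣR = ΔT/Q' = |148 − 28.8|/128 = 0.9313 m·K/W
Known resistances:
  R'_cast iron = ln(0.0292/0.0242)/(2πk) = 0.1878/(2π·50.0) = 5.978×10^-4 m·K/W
  R'_conv,out = 1/(2πr h) = 1/(2π·0.0397·23.9) = 0.1677 m·K/W
R_vermiculite board = ΣR − ΣR_known = 0.9313 − 0.1683 = 0.7630 m·K/W
ln(r₂/r₁)/(2πk) = 0.7630 ⇒ k = 0.3072/(2π·0.7630) = 0.0641 W/m·K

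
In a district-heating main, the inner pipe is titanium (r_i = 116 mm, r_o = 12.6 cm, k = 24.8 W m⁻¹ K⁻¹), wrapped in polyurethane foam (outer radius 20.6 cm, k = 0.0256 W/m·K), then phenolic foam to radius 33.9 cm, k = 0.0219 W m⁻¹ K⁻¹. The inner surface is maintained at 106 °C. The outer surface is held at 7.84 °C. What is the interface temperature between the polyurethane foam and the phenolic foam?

Resistance network (inner→outer):
  R'_titanium = ln(0.126/0.116)/(2πk) = 0.08269/(2π·24.8) = 5.307×10^-4 m·K/W
  R'_polyurethane foam = ln(0.206/0.126)/(2πk) = 0.4916/(2π·0.0256) = 3.056 m·K/W
  R'_phenolic foam = ln(0.339/0.206)/(2πk) = 0.4981/(2π·0.0219) = 3.620 m·K/W
ΣR = 5.307×10^-4 + 3.056 + 3.620 = 6.677 m·K/W
Q' = ΔT/ΣR = (106 °C − 7.84 °C)/6.677 = 14.70 W/m
From the inner boundary to the polyurethane foam/phenolic foam interface, ΣR_partial = 3.057 m·K/W.
T_interface = T_in − Q'·ΣR_partial = 106 °C − (14.70)(3.057) = 61.1 °C

T = 61.1 °C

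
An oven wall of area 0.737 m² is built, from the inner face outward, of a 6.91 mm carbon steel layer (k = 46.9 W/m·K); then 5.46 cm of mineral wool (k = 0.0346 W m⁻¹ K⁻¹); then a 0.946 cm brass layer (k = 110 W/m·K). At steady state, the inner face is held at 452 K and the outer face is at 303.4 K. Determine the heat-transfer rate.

Q = 69.4 W

Treat each layer as a resistance in series:
  R_carbon steel = L/(kA) = 0.00691/(46.9·0.737) = 1.999×10^-4 K/W
  R_mineral wool = L/(kA) = 0.0546/(0.0346·0.737) = 2.141 K/W
  R_brass = L/(kA) = 0.00946/(110·0.737) = 1.167×10^-4 K/W
ΣR = 1.999×10^-4 + 2.141 + 1.167×10^-4 = 2.141 K/W
Q = ΔT/ΣR = (452 K − 303.4 K)/2.141 = 69.4 W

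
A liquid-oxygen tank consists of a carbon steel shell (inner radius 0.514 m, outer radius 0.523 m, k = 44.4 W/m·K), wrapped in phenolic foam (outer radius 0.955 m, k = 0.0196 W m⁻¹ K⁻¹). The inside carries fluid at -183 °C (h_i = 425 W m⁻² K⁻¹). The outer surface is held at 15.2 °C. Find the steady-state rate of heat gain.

Series thermal resistances, inner to outer:
  R_conv,in = 1/(4πr²h) = 1/(4π·0.514²·425) = 7.087×10^-4 K/W
  R_carbon steel = (1/0.514 − 1/0.523)/(4πk) = 0.03348/(4π·44.4) = 6.000×10^-5 K/W
  R_phenolic foam = (1/0.523 − 1/0.955)/(4πk) = 0.8649/(4π·0.0196) = 3.512 K/W
ΣR = 7.087×10^-4 + 6.000×10^-5 + 3.512 = 3.513 K/W
Q = ΔT/ΣR = (-183 °C − 15.2 °C)/3.513 = -56.4 W
(Negative Q ⇒ heat flows inward; heat gain = 56.4 W.)

Q = 56.4 W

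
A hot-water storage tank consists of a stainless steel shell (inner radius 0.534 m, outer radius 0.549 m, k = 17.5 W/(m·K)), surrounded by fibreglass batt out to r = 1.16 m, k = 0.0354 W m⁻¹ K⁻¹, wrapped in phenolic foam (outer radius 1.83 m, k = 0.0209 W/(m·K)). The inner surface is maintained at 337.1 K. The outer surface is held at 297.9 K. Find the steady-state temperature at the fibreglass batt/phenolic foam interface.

T = 311.9 K

Series thermal resistances, inner to outer:
  R_stainless steel = (1/0.534 − 1/0.549)/(4πk) = 0.05117/(4π·17.5) = 2.327×10^-4 K/W
  R_fibreglass batt = (1/0.549 − 1/1.16)/(4πk) = 0.9594/(4π·0.0354) = 2.157 K/W
  R_phenolic foam = (1/1.16 − 1/1.83)/(4πk) = 0.3156/(4π·0.0209) = 1.202 K/W
ΣR = 2.327×10^-4 + 2.157 + 1.202 = 3.359 K/W
Q = ΔT/ΣR = (337.1 K − 297.9 K)/3.359 = 11.67 W
From the inner boundary to the fibreglass batt/phenolic foam interface, ΣR_partial = 2.157 K/W.
T_interface = T_in − Q·ΣR_partial = 337.1 K − (11.67)(2.157) = 311.9 K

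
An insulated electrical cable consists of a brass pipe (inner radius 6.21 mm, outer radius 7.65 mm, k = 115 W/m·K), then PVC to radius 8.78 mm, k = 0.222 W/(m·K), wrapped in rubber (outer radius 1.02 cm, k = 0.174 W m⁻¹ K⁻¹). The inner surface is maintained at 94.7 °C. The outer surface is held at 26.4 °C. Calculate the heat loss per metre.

Q' = 289 W/m

Resistance network (inner→outer):
  R'_brass = ln(0.00765/0.00621)/(2πk) = 0.2085/(2π·115) = 2.886×10^-4 m·K/W
  R'_PVC = ln(0.00878/0.00765)/(2πk) = 0.1378/(2π·0.222) = 0.09877 m·K/W
  R'_rubber = ln(0.0102/0.00878)/(2πk) = 0.1499/(2π·0.174) = 0.1371 m·K/W
ΣR = 2.886×10^-4 + 0.09877 + 0.1371 = 0.2362 m·K/W
Q' = ΔT/ΣR = (94.7 °C − 26.4 °C)/0.2362 = 289 W/m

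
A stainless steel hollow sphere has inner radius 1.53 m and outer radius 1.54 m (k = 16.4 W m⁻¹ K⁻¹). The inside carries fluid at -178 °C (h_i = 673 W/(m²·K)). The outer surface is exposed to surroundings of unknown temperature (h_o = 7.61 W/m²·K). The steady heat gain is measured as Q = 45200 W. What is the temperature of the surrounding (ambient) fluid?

T_out = 24.5 °C

Series resistances:
  R_conv,in = 1/(4πr²h) = 1/(4π·1.53²·673) = 5.051×10^-5 K/W
  R_stainless steel = (1/1.53 − 1/1.54)/(4πk) = 0.004244/(4π·16.4) = 2.059×10^-5 K/W
  R_conv,out = 1/(4πr²h) = 1/(4π·1.54²·7.61) = 0.004409 K/W
ΣR = 0.004480 K/W
ΔT = Q·ΣR = 45200 × 0.004480 = 202.5 K
Heat flows inward, so T_out = T_in + ΔT = -178 + 202.5 = 24.5 °C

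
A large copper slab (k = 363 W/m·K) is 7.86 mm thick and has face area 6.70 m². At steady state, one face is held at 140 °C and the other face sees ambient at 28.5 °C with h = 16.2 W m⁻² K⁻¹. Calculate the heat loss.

Q = 12.1 kW

Treat each layer as a resistance in series:
  R_copper = L/(kA) = 0.00786/(363·6.70) = 3.232×10^-6 K/W
  R_conv,out = 1/(hA) = 1/(16.2·6.70) = 0.009213 K/W
ΣR = 3.232×10^-6 + 0.009213 = 0.009216 K/W
Q = ΔT/ΣR = (140 °C − 28.5 °C)/0.009216 = 12100 W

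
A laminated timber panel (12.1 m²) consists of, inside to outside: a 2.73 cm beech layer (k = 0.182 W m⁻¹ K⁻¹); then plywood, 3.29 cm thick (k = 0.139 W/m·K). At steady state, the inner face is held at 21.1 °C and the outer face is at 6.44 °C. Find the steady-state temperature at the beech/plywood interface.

Resistance network (inner→outer):
  R_beech = L/(kA) = 0.0273/(0.182·12.1) = 0.01240 K/W
  R_plywood = L/(kA) = 0.0329/(0.139·12.1) = 0.01956 K/W
ΣR = 0.01240 + 0.01956 = 0.03196 K/W
Q = ΔT/ΣR = (21.1 °C − 6.44 °C)/0.03196 = 458.7 W
From the inner boundary to the beech/plywood interface, ΣR_partial = 0.01240 K/W.
T_interface = T_in − Q·ΣR_partial = 21.1 °C − (458.7)(0.01240) = 15.4 °C

T = 15.4 °C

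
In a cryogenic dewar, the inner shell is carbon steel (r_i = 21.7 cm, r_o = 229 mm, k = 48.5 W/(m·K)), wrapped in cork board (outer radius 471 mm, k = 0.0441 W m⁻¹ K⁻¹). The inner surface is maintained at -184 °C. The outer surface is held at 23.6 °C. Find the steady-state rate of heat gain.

Treat each layer as a resistance in series:
  R_carbon steel = (1/0.217 − 1/0.229)/(4πk) = 0.2415/(4π·48.5) = 3.962×10^-4 K/W
  R_cork board = (1/0.229 − 1/0.471)/(4πk) = 2.244/(4π·0.0441) = 4.049 K/W
ΣR = 3.962×10^-4 + 4.049 = 4.049 K/W
Q = ΔT/ΣR = (-184 °C − 23.6 °C)/4.049 = -51.3 W
(Negative Q ⇒ heat flows inward; heat gain = 51.3 W.)

Q = 51.3 W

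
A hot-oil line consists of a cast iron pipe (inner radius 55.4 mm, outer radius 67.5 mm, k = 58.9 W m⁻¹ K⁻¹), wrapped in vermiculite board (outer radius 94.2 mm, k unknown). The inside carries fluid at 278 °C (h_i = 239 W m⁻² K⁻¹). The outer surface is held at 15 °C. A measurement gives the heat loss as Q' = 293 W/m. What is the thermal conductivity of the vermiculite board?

k = 0.0599 W/m·K

ΣR = ΔT/Q' = |278 − 15|/293 = 0.8976 m·K/W
Known resistances:
  R'_conv,in = 1/(2πr h) = 1/(2π·0.0554·239) = 0.01202 m·K/W
  R'_cast iron = ln(0.0675/0.0554)/(2πk) = 0.1975/(2π·58.9) = 5.338×10^-4 m·K/W
R_vermiculite board = ΣR − ΣR_known = 0.8976 − 0.01255 = 0.8851 m·K/W
ln(r₂/r₁)/(2πk) = 0.8851 ⇒ k = 0.3333/(2π·0.8851) = 0.0599 W/m·K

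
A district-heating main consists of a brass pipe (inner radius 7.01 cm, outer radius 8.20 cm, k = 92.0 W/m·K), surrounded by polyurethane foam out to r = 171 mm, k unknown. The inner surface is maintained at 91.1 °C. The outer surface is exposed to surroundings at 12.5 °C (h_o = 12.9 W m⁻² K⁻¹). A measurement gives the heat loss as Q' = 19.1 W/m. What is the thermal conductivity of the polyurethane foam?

k = 0.0289 W/m·K

ΣR = ΔT/Q' = |91.1 − 12.5|/19.1 = 4.115 m·K/W
Known resistances:
  R'_brass = ln(0.0820/0.0701)/(2πk) = 0.1568/(2π·92.0) = 2.712×10^-4 m·K/W
  R'_conv,out = 1/(2πr h) = 1/(2π·0.171·12.9) = 0.07215 m·K/W
R_polyurethane foam = ΣR − ΣR_known = 4.115 − 0.07242 = 4.043 m·K/W
ln(r₂/r₁)/(2πk) = 4.043 ⇒ k = 0.7349/(2π·4.043) = 0.0289 W/m·K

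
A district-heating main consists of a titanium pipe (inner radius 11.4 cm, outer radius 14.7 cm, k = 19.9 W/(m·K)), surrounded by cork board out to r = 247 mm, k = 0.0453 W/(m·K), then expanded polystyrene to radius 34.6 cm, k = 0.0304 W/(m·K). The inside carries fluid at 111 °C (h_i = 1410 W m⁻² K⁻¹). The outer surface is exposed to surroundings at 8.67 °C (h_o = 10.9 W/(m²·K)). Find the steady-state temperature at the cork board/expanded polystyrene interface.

Resistance network (inner→outer):
  R'_conv,in = 1/(2πr h) = 1/(2π·0.114·1410) = 9.901×10^-4 m·K/W
  R'_titanium = ln(0.147/0.114)/(2πk) = 0.2542/(2π·19.9) = 0.002033 m·K/W
  R'_cork board = ln(0.247/0.147)/(2πk) = 0.5190/(2π·0.0453) = 1.823 m·K/W
  R'_expanded polystyrene = ln(0.346/0.247)/(2πk) = 0.3371/(2π·0.0304) = 1.765 m·K/W
  R'_conv,out = 1/(2πr h) = 1/(2π·0.346·10.9) = 0.04220 m·K/W
ΣR = 9.901×10^-4 + 0.002033 + 1.823 + 1.765 + 0.04220 = 3.633 m·K/W
Q' = ΔT/ΣR = (111 °C − 8.67 °C)/3.633 = 28.17 W/m
From the inner boundary to the cork board/expanded polystyrene interface, ΣR_partial = 1.826 m·K/W.
T_interface = T_in − Q'·ΣR_partial = 111 °C − (28.17)(1.826) = 59.6 °C

T = 59.6 °C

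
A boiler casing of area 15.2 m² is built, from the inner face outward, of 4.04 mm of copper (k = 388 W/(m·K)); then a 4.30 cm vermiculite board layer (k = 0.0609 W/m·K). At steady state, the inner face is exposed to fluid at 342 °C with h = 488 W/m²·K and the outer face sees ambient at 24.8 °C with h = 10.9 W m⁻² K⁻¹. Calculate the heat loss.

Q = 6030 W

Resistance network (inner→outer):
  R_conv,in = 1/(hA) = 1/(488·15.2) = 1.348×10^-4 K/W
  R_copper = L/(kA) = 0.00404/(388·15.2) = 6.850×10^-7 K/W
  R_vermiculite board = L/(kA) = 0.0430/(0.0609·15.2) = 0.04645 K/W
  R_conv,out = 1/(hA) = 1/(10.9·15.2) = 0.006036 K/W
ΣR = 1.348×10^-4 + 6.850×10^-7 + 0.04645 + 0.006036 = 0.05262 K/W
Q = ΔT/ΣR = (342 °C − 24.8 °C)/0.05262 = 6030 W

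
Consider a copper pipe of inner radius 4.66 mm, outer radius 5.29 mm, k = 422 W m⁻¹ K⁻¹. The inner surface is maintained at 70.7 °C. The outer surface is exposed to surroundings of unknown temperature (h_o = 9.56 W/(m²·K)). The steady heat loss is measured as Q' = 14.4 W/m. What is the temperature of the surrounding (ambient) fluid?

Sum the resistances:
  R'_copper = ln(0.00529/0.00466)/(2πk) = 0.1268/(2π·422) = 4.782×10^-5 m·K/W
  R'_conv,out = 1/(2πr h) = 1/(2π·0.00529·9.56) = 3.147 m·K/W
ΣR = 3.147 m·K/W
ΔT = Q'·ΣR = 14.4 × 3.147 = 45.32 K
Heat flows outward, so T_out = T_in − ΔT = 70.7 − 45.32 = 25.4 °C

T_out = 25.4 °C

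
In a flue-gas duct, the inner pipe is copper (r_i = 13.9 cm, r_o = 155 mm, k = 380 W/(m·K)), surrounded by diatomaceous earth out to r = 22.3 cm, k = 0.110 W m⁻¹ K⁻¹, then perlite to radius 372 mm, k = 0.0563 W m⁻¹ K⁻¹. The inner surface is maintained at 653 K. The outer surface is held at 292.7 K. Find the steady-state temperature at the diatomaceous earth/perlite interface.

Treat each layer as a resistance in series:
  R'_copper = ln(0.155/0.139)/(2πk) = 0.1090/(2π·380) = 4.563×10^-5 m·K/W
  R'_diatomaceous earth = ln(0.223/0.155)/(2πk) = 0.3637/(2π·0.110) = 0.5263 m·K/W
  R'_perlite = ln(0.372/0.223)/(2πk) = 0.5117/(2π·0.0563) = 1.447 m·K/W
ΣR = 4.563×10^-5 + 0.5263 + 1.447 = 1.973 m·K/W
Q' = ΔT/ΣR = (653 K − 292.7 K)/1.973 = 182.6 W/m
From the inner boundary to the diatomaceous earth/perlite interface, ΣR_partial = 0.5263 m·K/W.
T_interface = T_in − Q'·ΣR_partial = 653 K − (182.6)(0.5263) = 557 K

T = 557 K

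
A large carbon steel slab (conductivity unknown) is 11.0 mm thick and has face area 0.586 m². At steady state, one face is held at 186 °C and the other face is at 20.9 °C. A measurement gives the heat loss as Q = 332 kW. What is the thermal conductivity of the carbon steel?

k = 37.7 W/m·K

ΣR = ΔT/Q = |186 − 20.9|/3.32×10^5 = 4.973×10^-4 K/W
L/(kA) = 4.973×10^-4 ⇒ k = 0.0110/(4.973×10^-4·0.586) = 37.7 W/m·K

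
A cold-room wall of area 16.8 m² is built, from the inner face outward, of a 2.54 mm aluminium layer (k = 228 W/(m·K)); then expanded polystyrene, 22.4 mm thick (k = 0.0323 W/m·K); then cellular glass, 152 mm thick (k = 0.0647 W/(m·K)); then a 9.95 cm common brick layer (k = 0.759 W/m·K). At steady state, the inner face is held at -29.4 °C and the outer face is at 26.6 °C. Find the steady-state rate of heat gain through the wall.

Q = 296 W

Resistance network (inner→outer):
  R_aluminium = L/(kA) = 0.00254/(228·16.8) = 6.631×10^-7 K/W
  R_expanded polystyrene = L/(kA) = 0.0224/(0.0323·16.8) = 0.04128 K/W
  R_cellular glass = L/(kA) = 0.152/(0.0647·16.8) = 0.1398 K/W
  R_common brick = L/(kA) = 0.0995/(0.759·16.8) = 0.007803 K/W
ΣR = 6.631×10^-7 + 0.04128 + 0.1398 + 0.007803 = 0.1889 K/W
Q = ΔT/ΣR = (-29.4 °C − 26.6 °C)/0.1889 = -296 W
(Negative Q ⇒ heat flows inward; heat gain = 296 W.)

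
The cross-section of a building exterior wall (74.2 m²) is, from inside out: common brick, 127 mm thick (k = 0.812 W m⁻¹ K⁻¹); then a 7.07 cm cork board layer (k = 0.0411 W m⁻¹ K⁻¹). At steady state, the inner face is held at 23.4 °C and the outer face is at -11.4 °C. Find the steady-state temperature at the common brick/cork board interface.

Resistance network (inner→outer):
  R_common brick = L/(kA) = 0.127/(0.812·74.2) = 0.002108 K/W
  R_cork board = L/(kA) = 0.0707/(0.0411·74.2) = 0.02318 K/W
ΣR = 0.002108 + 0.02318 = 0.02529 K/W
Q = ΔT/ΣR = (23.4 °C − -11.4 °C)/0.02529 = 1376 W
From the inner boundary to the common brick/cork board interface, ΣR_partial = 0.002108 K/W.
T_interface = T_in − Q·ΣR_partial = 23.4 °C − (1376)(0.002108) = 20.5 °C

T = 20.5 °C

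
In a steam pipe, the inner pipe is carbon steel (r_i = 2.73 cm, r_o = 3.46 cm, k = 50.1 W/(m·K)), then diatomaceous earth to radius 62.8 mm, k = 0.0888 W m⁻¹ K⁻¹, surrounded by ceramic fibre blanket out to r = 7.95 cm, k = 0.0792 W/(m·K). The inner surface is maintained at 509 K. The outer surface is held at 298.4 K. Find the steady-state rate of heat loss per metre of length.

Q' = 136 W/m

Series thermal resistances, inner to outer:
  R'_carbon steel = ln(0.0346/0.0273)/(2πk) = 0.2370/(2π·50.1) = 7.528×10^-4 m·K/W
  R'_diatomaceous earth = ln(0.0628/0.0346)/(2πk) = 0.5961/(2π·0.0888) = 1.068 m·K/W
  R'_ceramic fibre blanket = ln(0.0795/0.0628)/(2πk) = 0.2358/(2π·0.0792) = 0.4739 m·K/W
ΣR = 7.528×10^-4 + 1.068 + 0.4739 = 1.543 m·K/W
Q' = ΔT/ΣR = (509 K − 298.4 K)/1.543 = 136 W/m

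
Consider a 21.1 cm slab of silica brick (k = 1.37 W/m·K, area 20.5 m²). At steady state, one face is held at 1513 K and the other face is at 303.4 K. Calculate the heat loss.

Q = 161 kW

Q = kA·ΔT/L = 1.37 × 20.5 × |1513 K − 303.4 K| / 0.211 = 1.61×10^5 W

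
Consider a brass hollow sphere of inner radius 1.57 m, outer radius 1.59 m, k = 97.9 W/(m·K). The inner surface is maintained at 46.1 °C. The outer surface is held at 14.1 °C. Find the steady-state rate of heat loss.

Q = 4πk·ΔT/(1/r₁ − 1/r₂) = 4π × 97.9 × 32 / (1/1.57 − 1/1.59) = 4.91×10^6 W

Q = 4910 kW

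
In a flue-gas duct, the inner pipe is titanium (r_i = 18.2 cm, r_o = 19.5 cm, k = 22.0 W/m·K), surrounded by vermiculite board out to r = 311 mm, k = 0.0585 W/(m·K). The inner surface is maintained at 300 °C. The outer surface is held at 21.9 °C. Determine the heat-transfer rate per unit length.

Q' = 219 W/m

Series thermal resistances, inner to outer:
  R'_titanium = ln(0.195/0.182)/(2πk) = 0.06899/(2π·22.0) = 4.991×10^-4 m·K/W
  R'_vermiculite board = ln(0.311/0.195)/(2πk) = 0.4668/(2π·0.0585) = 1.270 m·K/W
ΣR = 4.991×10^-4 + 1.270 = 1.270 m·K/W
Q' = ΔT/ΣR = (300 °C − 21.9 °C)/1.270 = 219 W/m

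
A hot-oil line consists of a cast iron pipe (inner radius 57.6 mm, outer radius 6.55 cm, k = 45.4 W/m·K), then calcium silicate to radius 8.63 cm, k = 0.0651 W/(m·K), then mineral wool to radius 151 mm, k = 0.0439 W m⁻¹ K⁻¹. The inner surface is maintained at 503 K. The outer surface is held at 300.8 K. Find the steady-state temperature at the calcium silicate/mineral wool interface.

T = 453 K

Series thermal resistances, inner to outer:
  R'_cast iron = ln(0.0655/0.0576)/(2πk) = 0.1285/(2π·45.4) = 4.506×10^-4 m·K/W
  R'_calcium silicate = ln(0.0863/0.0655)/(2πk) = 0.2758/(2π·0.0651) = 0.6742 m·K/W
  R'_mineral wool = ln(0.151/0.0863)/(2πk) = 0.5595/(2π·0.0439) = 2.028 m·K/W
ΣR = 4.506×10^-4 + 0.6742 + 2.028 = 2.703 m·K/W
Q' = ΔT/ΣR = (503 K − 300.8 K)/2.703 = 74.81 W/m
From the inner boundary to the calcium silicate/mineral wool interface, ΣR_partial = 0.6747 m·K/W.
T_interface = T_in − Q'·ΣR_partial = 503 K − (74.81)(0.6747) = 453 K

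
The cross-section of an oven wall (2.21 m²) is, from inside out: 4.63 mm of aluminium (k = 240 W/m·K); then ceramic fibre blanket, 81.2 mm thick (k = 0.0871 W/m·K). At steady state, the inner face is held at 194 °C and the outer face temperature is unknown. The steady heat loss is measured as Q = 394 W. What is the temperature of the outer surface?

T_out = 27.8 °C

Series resistances:
  R_aluminium = L/(kA) = 0.00463/(240·2.21) = 8.729×10^-6 K/W
  R_ceramic fibre blanket = L/(kA) = 0.0812/(0.0871·2.21) = 0.4218 K/W
ΣR = 0.4218 K/W
ΔT = Q·ΣR = 394 × 0.4218 = 166.2 K
Heat flows outward, so T_out = T_in − ΔT = 194 − 166.2 = 27.8 °C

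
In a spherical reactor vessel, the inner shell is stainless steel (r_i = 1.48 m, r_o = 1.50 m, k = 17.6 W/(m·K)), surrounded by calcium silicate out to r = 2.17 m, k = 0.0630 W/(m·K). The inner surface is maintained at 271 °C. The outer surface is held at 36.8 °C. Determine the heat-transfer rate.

Q = 901 W

Resistance network (inner→outer):
  R_stainless steel = (1/1.48 − 1/1.50)/(4πk) = 0.009009/(4π·17.6) = 4.073×10^-5 K/W
  R_calcium silicate = (1/1.50 − 1/2.17)/(4πk) = 0.2058/(4π·0.0630) = 0.2600 K/W
ΣR = 4.073×10^-5 + 0.2600 = 0.2600 K/W
Q = ΔT/ΣR = (271 °C − 36.8 °C)/0.2600 = 901 W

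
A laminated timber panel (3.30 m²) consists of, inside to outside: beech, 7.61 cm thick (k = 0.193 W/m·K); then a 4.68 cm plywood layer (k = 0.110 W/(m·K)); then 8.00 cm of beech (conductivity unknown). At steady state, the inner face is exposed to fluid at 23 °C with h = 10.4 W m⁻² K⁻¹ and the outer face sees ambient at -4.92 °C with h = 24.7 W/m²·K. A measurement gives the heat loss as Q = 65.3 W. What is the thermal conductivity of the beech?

ΣR = ΔT/Q = |23 − -4.92|/65.3 = 0.4276 K/W
Known resistances:
  R_conv,in = 1/(hA) = 1/(10.4·3.30) = 0.02914 K/W
  R_beech = L/(kA) = 0.0761/(0.193·3.30) = 0.1195 K/W
  R_plywood = L/(kA) = 0.0468/(0.110·3.30) = 0.1289 K/W
  R_conv,out = 1/(hA) = 1/(24.7·3.30) = 0.01227 K/W
R_beech = ΣR − ΣR_known = 0.4276 − 0.2898 = 0.1378 K/W
L/(kA) = 0.1378 ⇒ k = 0.0800/(0.1378·3.30) = 0.176 W/m·K

k = 0.176 W/m·K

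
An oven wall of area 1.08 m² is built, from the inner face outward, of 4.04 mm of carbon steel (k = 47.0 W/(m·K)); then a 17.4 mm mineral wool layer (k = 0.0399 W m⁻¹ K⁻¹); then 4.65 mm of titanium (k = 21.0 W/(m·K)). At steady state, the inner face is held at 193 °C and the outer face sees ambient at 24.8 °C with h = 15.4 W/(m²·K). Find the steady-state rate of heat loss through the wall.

Treat each layer as a resistance in series:
  R_carbon steel = L/(kA) = 0.00404/(47.0·1.08) = 7.959×10^-5 K/W
  R_mineral wool = L/(kA) = 0.0174/(0.0399·1.08) = 0.4038 K/W
  R_titanium = L/(kA) = 0.00465/(21.0·1.08) = 2.050×10^-4 K/W
  R_conv,out = 1/(hA) = 1/(15.4·1.08) = 0.06013 K/W
ΣR = 7.959×10^-5 + 0.4038 + 2.050×10^-4 + 0.06013 = 0.4642 K/W
Q = ΔT/ΣR = (193 °C − 24.8 °C)/0.4642 = 362 W

Q = 362 W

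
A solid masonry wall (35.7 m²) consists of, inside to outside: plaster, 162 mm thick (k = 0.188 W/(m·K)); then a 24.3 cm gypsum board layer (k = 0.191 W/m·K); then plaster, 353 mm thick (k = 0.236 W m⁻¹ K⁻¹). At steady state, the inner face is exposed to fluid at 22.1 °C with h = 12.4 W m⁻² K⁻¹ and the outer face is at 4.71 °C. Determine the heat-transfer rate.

Q = 167 W

Resistance network (inner→outer):
  R_conv,in = 1/(hA) = 1/(12.4·35.7) = 0.002259 K/W
  R_plaster = L/(kA) = 0.162/(0.188·35.7) = 0.02414 K/W
  R_gypsum board = L/(kA) = 0.243/(0.191·35.7) = 0.03564 K/W
  R_plaster = L/(kA) = 0.353/(0.236·35.7) = 0.04190 K/W
ΣR = 0.002259 + 0.02414 + 0.03564 + 0.04190 = 0.1039 K/W
Q = ΔT/ΣR = (22.1 °C − 4.71 °C)/0.1039 = 167 W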